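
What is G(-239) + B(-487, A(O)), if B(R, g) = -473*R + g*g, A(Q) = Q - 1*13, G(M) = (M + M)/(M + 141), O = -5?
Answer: 11303314/49 ≈ 2.3068e+5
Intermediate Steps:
G(M) = 2*M/(141 + M) (G(M) = (2*M)/(141 + M) = 2*M/(141 + M))
A(Q) = -13 + Q (A(Q) = Q - 13 = -13 + Q)
B(R, g) = g**2 - 473*R (B(R, g) = -473*R + g**2 = g**2 - 473*R)
G(-239) + B(-487, A(O)) = 2*(-239)/(141 - 239) + ((-13 - 5)**2 - 473*(-487)) = 2*(-239)/(-98) + ((-18)**2 + 230351) = 2*(-239)*(-1/98) + (324 + 230351) = 239/49 + 230675 = 11303314/49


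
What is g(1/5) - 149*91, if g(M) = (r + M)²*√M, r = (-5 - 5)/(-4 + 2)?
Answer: -13559 + 676*√5/125 ≈ -13547.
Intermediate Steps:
r = 5 (r = -10/(-2) = -10*(-½) = 5)
g(M) = √M*(5 + M)² (g(M) = (5 + M)²*√M = √M*(5 + M)²)
g(1/5) - 149*91 = √(1/5)*(5 + 1/5)² - 149*91 = √(⅕)*(5 + ⅕)² - 13559 = (√5/5)*(26/5)² - 13559 = (√5/5)*(676/25) - 13559 = 676*√5/125 - 13559 = -13559 + 676*√5/125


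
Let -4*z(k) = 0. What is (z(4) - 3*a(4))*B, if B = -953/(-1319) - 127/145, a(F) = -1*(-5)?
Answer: 87984/38251 ≈ 2.3002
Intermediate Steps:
a(F) = 5
z(k) = 0 (z(k) = -¼*0 = 0)
B = -29328/191255 (B = -953*(-1/1319) - 127*1/145 = 953/1319 - 127/145 = -29328/191255 ≈ -0.15335)
(z(4) - 3*a(4))*B = (0 - 3*5)*(-29328/191255) = (0 - 15)*(-29328/191255) = -15*(-29328/191255) = 87984/38251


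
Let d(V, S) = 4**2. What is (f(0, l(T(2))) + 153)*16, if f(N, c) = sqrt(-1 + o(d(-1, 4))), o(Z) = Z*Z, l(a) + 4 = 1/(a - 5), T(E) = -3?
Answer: 2448 + 16*sqrt(255) ≈ 2703.5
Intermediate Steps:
d(V, S) = 16
l(a) = -4 + 1/(-5 + a) (l(a) = -4 + 1/(a - 5) = -4 + 1/(-5 + a))
o(Z) = Z**2
f(N, c) = sqrt(255) (f(N, c) = sqrt(-1 + 16**2) = sqrt(-1 + 256) = sqrt(255))
(f(0, l(T(2))) + 153)*16 = (sqrt(255) + 153)*16 = (153 + sqrt(255))*16 = 2448 + 16*sqrt(255)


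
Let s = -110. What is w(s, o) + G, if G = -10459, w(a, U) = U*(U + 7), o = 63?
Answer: -6049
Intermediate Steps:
w(a, U) = U*(7 + U)
w(s, o) + G = 63*(7 + 63) - 10459 = 63*70 - 10459 = 4410 - 10459 = -6049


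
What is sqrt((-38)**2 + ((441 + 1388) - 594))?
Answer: sqrt(2679) ≈ 51.759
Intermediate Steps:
sqrt((-38)**2 + ((441 + 1388) - 594)) = sqrt(1444 + (1829 - 594)) = sqrt(1444 + 1235) = sqrt(2679)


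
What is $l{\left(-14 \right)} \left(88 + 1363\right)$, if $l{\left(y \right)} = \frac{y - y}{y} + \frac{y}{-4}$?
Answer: $\frac{10157}{2} \approx 5078.5$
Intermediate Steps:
$l{\left(y \right)} = - \frac{y}{4}$ ($l{\left(y \right)} = \frac{0}{y} + y \left(- \frac{1}{4}\right) = 0 - \frac{y}{4} = - \frac{y}{4}$)
$l{\left(-14 \right)} \left(88 + 1363\right) = \left(- \frac{1}{4}\right) \left(-14\right) \left(88 + 1363\right) = \frac{7}{2} \cdot 1451 = \frac{10157}{2}$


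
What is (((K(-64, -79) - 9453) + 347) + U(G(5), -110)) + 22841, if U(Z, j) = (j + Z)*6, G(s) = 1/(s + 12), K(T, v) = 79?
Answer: 223624/17 ≈ 13154.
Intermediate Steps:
G(s) = 1/(12 + s)
U(Z, j) = 6*Z + 6*j (U(Z, j) = (Z + j)*6 = 6*Z + 6*j)
(((K(-64, -79) - 9453) + 347) + U(G(5), -110)) + 22841 = (((79 - 9453) + 347) + (6/(12 + 5) + 6*(-110))) + 22841 = ((-9374 + 347) + (6/17 - 660)) + 22841 = (-9027 + (6*(1/17) - 660)) + 22841 = (-9027 + (6/17 - 660)) + 22841 = (-9027 - 11214/17) + 22841 = -164673/17 + 22841 = 223624/17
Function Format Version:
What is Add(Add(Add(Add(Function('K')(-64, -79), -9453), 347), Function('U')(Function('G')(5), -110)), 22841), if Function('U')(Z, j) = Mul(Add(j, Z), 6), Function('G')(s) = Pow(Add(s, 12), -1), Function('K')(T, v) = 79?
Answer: Rational(223624, 17) ≈ 13154.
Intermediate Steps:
Function('G')(s) = Pow(Add(12, s), -1)
Function('U')(Z, j) = Add(Mul(6, Z), Mul(6, j)) (Function('U')(Z, j) = Mul(Add(Z, j), 6) = Add(Mul(6, Z), Mul(6, j)))
Add(Add(Add(Add(Function('K')(-64, -79), -9453), 347), Function('U')(Function('G')(5), -110)), 22841) = Add(Add(Add(Add(79, -9453), 347), Add(Mul(6, Pow(Add(12, 5), -1)), Mul(6, -110))), 22841) = Add(Add(Add(-9374, 347), Add(Mul(6, Pow(17, -1)), -660)), 22841) = Add(Add(-9027, Add(Mul(6, Rational(1, 17)), -660)), 22841) = Add(Add(-9027, Add(Rational(6, 17), -660)), 22841) = Add(Add(-9027, Rational(-11214, 17)), 22841) = Add(Rational(-164673, 17), 22841) = Rational(223624, 17)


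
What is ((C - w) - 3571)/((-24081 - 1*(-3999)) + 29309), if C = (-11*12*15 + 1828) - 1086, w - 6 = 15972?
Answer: -20787/9227 ≈ -2.2528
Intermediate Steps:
w = 15978 (w = 6 + 15972 = 15978)
C = -1238 (C = (-132*15 + 1828) - 1086 = (-1980 + 1828) - 1086 = -152 - 1086 = -1238)
((C - w) - 3571)/((-24081 - 1*(-3999)) + 29309) = ((-1238 - 1*15978) - 3571)/((-24081 - 1*(-3999)) + 29309) = ((-1238 - 15978) - 3571)/((-24081 + 3999) + 29309) = (-17216 - 3571)/(-20082 + 29309) = -20787/9227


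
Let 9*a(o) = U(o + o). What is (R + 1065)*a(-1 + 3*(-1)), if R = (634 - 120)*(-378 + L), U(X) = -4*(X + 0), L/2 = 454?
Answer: 8751520/9 ≈ 9.7239e+5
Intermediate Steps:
L = 908 (L = 2*454 = 908)
U(X) = -4*X
R = 272420 (R = (634 - 120)*(-378 + 908) = 514*530 = 272420)
a(o) = -8*o/9 (a(o) = (-4*(o + o))/9 = (-8*o)/9 = -8*o/9)
(R + 1065)*a(-1 + 3*(-1)) = (272420 + 1065)*(-8*(-1 + 3*(-1))/9) = 273485*(-8*(-1 - 3)/9) = 273485*(-8/9*(-4)) = 273485*(32/9) = 8751520/9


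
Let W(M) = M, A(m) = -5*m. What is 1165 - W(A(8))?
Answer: 1205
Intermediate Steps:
1165 - W(A(8)) = 1165 - (-5)*8 = 1165 - 1*(-40) = 1165 + 40 = 1205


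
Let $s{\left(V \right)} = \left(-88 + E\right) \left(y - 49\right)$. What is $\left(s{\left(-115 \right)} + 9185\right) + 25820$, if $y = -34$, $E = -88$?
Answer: $49613$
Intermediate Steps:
$s{\left(V \right)} = 14608$ ($s{\left(V \right)} = \left(-88 - 88\right) \left(-34 - 49\right) = \left(-176\right) \left(-83\right) = 14608$)
$\left(s{\left(-115 \right)} + 9185\right) + 25820 = \left(14608 + 9185\right) + 25820 = 23793 + 25820 = 49613$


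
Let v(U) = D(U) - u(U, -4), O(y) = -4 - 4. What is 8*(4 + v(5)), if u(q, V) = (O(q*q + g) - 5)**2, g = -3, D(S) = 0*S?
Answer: -1320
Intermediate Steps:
D(S) = 0
O(y) = -8
u(q, V) = 169 (u(q, V) = (-8 - 5)**2 = (-13)**2 = 169)
v(U) = -169 (v(U) = 0 - 1*169 = 0 - 169 = -169)
8*(4 + v(5)) = 8*(4 - 169) = 8*(-165) = -1320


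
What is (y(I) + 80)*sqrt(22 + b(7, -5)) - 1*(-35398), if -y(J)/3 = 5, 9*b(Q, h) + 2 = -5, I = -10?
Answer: 35398 + 65*sqrt(191)/3 ≈ 35697.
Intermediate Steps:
b(Q, h) = -7/9 (b(Q, h) = -2/9 + (1/9)*(-5) = -2/9 - 5/9 = -7/9)
y(J) = -15 (y(J) = -3*5 = -15)
(y(I) + 80)*sqrt(22 + b(7, -5)) - 1*(-35398) = (-15 + 80)*sqrt(22 - 7/9) - 1*(-35398) = 65*sqrt(191/9) + 35398 = 65*(sqrt(191)/3) + 35398 = 65*sqrt(191)/3 + 35398 = 35398 + 65*sqrt(191)/3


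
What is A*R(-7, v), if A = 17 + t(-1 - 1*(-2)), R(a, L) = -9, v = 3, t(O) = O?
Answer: -162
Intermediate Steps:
A = 18 (A = 17 + (-1 - 1*(-2)) = 17 + (-1 + 2) = 17 + 1 = 18)
A*R(-7, v) = 18*(-9) = -162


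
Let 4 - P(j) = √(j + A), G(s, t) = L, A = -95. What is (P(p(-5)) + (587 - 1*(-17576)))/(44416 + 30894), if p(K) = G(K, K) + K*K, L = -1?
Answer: 18167/75310 - I*√71/75310 ≈ 0.24123 - 0.00011189*I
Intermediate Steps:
G(s, t) = -1
p(K) = -1 + K² (p(K) = -1 + K*K = -1 + K²)
P(j) = 4 - √(-95 + j) (P(j) = 4 - √(j - 95) = 4 - √(-95 + j))
(P(p(-5)) + (587 - 1*(-17576)))/(44416 + 30894) = ((4 - √(-95 + (-1 + (-5)²))) + (587 - 1*(-17576)))/(44416 + 30894) = ((4 - √(-95 + (-1 + 25))) + (587 + 17576))/75310 = ((4 - √(-95 + 24)) + 18163)*(1/75310) = ((4 - √(-71)) + 18163)*(1/75310) = ((4 - I*√71) + 18163)*(1/75310) = (18167 - I*√71)*(1/75310) = 18167/75310 - I*√71/75310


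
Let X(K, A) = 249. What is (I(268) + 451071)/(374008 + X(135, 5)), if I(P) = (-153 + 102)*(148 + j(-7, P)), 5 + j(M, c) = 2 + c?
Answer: 430008/374257 ≈ 1.1490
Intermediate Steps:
j(M, c) = -3 + c (j(M, c) = -5 + (2 + c) = -3 + c)
I(P) = -7395 - 51*P (I(P) = (-153 + 102)*(148 + (-3 + P)) = -51*(145 + P) = -7395 - 51*P)
(I(268) + 451071)/(374008 + X(135, 5)) = ((-7395 - 51*268) + 451071)/(374008 + 249) = ((-7395 - 13668) + 451071)/374257 = (-21063 + 451071)*(1/374257) = 430008*(1/374257) = 430008/374257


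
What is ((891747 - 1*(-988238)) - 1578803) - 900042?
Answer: -598860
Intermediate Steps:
((891747 - 1*(-988238)) - 1578803) - 900042 = ((891747 + 988238) - 1578803) - 900042 = (1879985 - 1578803) - 900042 = 301182 - 900042 = -598860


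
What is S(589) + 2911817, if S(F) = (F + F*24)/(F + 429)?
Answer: 2964244431/1018 ≈ 2.9118e+6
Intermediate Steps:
S(F) = 25*F/(429 + F) (S(F) = (F + 24*F)/(429 + F) = (25*F)/(429 + F) = 25*F/(429 + F))
S(589) + 2911817 = 25*589/(429 + 589) + 2911817 = 25*589/1018 + 2911817 = 25*589*(1/1018) + 2911817 = 14725/1018 + 2911817 = 2964244431/1018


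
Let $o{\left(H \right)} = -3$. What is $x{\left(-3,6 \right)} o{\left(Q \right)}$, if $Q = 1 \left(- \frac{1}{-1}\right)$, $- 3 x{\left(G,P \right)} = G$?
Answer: $-3$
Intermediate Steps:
$x{\left(G,P \right)} = - \frac{G}{3}$
$Q = 1$ ($Q = 1 \left(\left(-1\right) \left(-1\right)\right) = 1 \cdot 1 = 1$)
$x{\left(-3,6 \right)} o{\left(Q \right)} = \left(- \frac{1}{3}\right) \left(-3\right) \left(-3\right) = 1 \left(-3\right) = -3$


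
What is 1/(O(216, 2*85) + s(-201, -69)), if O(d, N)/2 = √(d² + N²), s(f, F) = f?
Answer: 201/261823 + 4*√18889/261823 ≈ 0.0028674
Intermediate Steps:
O(d, N) = 2*√(N² + d²) (O(d, N) = 2*√(d² + N²) = 2*√(N² + d²))
1/(O(216, 2*85) + s(-201, -69)) = 1/(2*√((2*85)² + 216²) - 201) = 1/(2*√(170² + 46656) - 201) = 1/(2*√(28900 + 46656) - 201) = 1/(2*√75556 - 201) = 1/(2*(2*√18889) - 201) = 1/(4*√18889 - 201) = 1/(-201 + 4*√18889)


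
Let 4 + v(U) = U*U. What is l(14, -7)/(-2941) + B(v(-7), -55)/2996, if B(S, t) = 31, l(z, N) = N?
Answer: 112143/8811236 ≈ 0.012727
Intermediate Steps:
v(U) = -4 + U**2 (v(U) = -4 + U*U = -4 + U**2)
l(14, -7)/(-2941) + B(v(-7), -55)/2996 = -7/(-2941) + 31/2996 = -7*(-1/2941) + 31*(1/2996) = 7/2941 + 31/2996 = 112143/8811236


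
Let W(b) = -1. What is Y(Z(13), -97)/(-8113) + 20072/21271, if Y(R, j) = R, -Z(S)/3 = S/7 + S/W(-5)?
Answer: 1134931538/1208001361 ≈ 0.93951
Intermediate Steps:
Z(S) = 18*S/7 (Z(S) = -3*(S/7 + S/(-1)) = -3*(S*(1/7) + S*(-1)) = -3*(S/7 - S) = -(-18)*S/7 = 18*S/7)
Y(Z(13), -97)/(-8113) + 20072/21271 = ((18/7)*13)/(-8113) + 20072/21271 = (234/7)*(-1/8113) + 20072*(1/21271) = -234/56791 + 20072/21271 = 1134931538/1208001361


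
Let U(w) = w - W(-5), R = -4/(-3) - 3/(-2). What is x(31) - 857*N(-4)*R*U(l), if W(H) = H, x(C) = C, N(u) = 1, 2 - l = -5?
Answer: -29107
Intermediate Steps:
l = 7 (l = 2 - 1*(-5) = 2 + 5 = 7)
R = 17/6 (R = -4*(-⅓) - 3*(-½) = 4/3 + 3/2 = 17/6 ≈ 2.8333)
U(w) = 5 + w (U(w) = w - 1*(-5) = w + 5 = 5 + w)
x(31) - 857*N(-4)*R*U(l) = 31 - 857*1*(17/6)*(5 + 7) = 31 - 14569*12/6 = 31 - 857*34 = 31 - 29138 = -29107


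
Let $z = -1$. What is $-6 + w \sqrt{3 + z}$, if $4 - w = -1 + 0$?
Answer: $-6 + 5 \sqrt{2} \approx 1.0711$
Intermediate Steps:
$w = 5$ ($w = 4 - \left(-1 + 0\right) = 4 - -1 = 4 + 1 = 5$)
$-6 + w \sqrt{3 + z} = -6 + 5 \sqrt{3 - 1} = -6 + 5 \sqrt{2}$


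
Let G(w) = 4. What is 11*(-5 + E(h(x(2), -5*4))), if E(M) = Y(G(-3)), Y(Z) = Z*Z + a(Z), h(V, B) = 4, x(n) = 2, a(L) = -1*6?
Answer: 55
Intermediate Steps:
a(L) = -6
Y(Z) = -6 + Z² (Y(Z) = Z*Z - 6 = Z² - 6 = -6 + Z²)
E(M) = 10 (E(M) = -6 + 4² = -6 + 16 = 10)
11*(-5 + E(h(x(2), -5*4))) = 11*(-5 + 10) = 11*5 = 55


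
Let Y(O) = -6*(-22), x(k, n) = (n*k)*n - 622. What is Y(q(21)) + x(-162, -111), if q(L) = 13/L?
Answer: -1996492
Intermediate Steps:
x(k, n) = -622 + k*n**2 (x(k, n) = (k*n)*n - 622 = k*n**2 - 622 = -622 + k*n**2)
Y(O) = 132
Y(q(21)) + x(-162, -111) = 132 + (-622 - 162*(-111)**2) = 132 + (-622 - 162*12321) = 132 + (-622 - 1996002) = 132 - 1996624 = -1996492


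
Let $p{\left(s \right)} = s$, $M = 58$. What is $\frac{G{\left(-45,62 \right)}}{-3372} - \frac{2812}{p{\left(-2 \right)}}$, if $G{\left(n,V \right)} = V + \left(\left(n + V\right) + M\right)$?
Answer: $\frac{4740895}{3372} \approx 1406.0$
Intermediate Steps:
$G{\left(n,V \right)} = 58 + n + 2 V$ ($G{\left(n,V \right)} = V + \left(\left(n + V\right) + 58\right) = V + \left(\left(V + n\right) + 58\right) = V + \left(58 + V + n\right) = 58 + n + 2 V$)
$\frac{G{\left(-45,62 \right)}}{-3372} - \frac{2812}{p{\left(-2 \right)}} = \frac{58 - 45 + 2 \cdot 62}{-3372} - \frac{2812}{-2} = \left(58 - 45 + 124\right) \left(- \frac{1}{3372}\right) - -1406 = 137 \left(- \frac{1}{3372}\right) + 1406 = - \frac{137}{3372} + 1406 = \frac{4740895}{3372}$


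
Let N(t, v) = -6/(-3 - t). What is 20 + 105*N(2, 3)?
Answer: 146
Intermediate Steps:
20 + 105*N(2, 3) = 20 + 105*(6/(3 + 2)) = 20 + 105*(6/5) = 20 + 126 = 146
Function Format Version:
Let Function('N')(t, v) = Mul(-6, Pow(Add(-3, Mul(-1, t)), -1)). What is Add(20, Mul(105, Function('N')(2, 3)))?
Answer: 146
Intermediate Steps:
Add(20, Mul(105, Function('N')(2, 3))) = Add(20, Mul(105, Mul(6, Pow(Add(3, 2), -1)))) = Add(20, Mul(105, Mul(6, Pow(5, -1)))) = Add(20, Mul(105, Mul(6, Rational(1, 5)))) = Add(20, Mul(105, Rational(6, 5))) = Add(20, 126) = 146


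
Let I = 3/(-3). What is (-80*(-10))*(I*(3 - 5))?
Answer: 1600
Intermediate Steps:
I = -1 (I = 3*(-1/3) = -1)
(-80*(-10))*(I*(3 - 5)) = (-80*(-10))*(-(3 - 5)) = 800*(-1*(-2)) = 800*2 = 1600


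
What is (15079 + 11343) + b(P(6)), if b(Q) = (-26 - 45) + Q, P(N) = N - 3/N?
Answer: 52713/2 ≈ 26357.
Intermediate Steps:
b(Q) = -71 + Q
(15079 + 11343) + b(P(6)) = (15079 + 11343) + (-71 + (6 - 3/6)) = 26422 + (-71 + (6 - 3*1/6)) = 26422 + (-71 + (6 - 1/2)) = 26422 + (-71 + 11/2) = 26422 - 131/2 = 52713/2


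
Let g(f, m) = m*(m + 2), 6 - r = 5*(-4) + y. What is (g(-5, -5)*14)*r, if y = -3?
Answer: 6090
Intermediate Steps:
r = 29 (r = 6 - (5*(-4) - 3) = 6 - (-20 - 3) = 6 - 1*(-23) = 6 + 23 = 29)
g(f, m) = m*(2 + m)
(g(-5, -5)*14)*r = (-5*(2 - 5)*14)*29 = (-5*(-3)*14)*29 = (15*14)*29 = 210*29 = 6090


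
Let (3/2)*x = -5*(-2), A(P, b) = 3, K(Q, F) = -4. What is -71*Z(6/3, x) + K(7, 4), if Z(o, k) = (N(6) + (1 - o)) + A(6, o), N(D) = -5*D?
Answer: 1984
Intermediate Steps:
x = 20/3 (x = 2*(-5*(-2))/3 = (⅔)*10 = 20/3 ≈ 6.6667)
Z(o, k) = -26 - o (Z(o, k) = (-5*6 + (1 - o)) + 3 = (-30 + (1 - o)) + 3 = (-29 - o) + 3 = -26 - o)
-71*Z(6/3, x) + K(7, 4) = -71*(-26 - 6/3) - 4 = -71*(-26 - 1*2) - 4 = -71*(-26 - 2) - 4 = -71*(-28) - 4 = 1988 - 4 = 1984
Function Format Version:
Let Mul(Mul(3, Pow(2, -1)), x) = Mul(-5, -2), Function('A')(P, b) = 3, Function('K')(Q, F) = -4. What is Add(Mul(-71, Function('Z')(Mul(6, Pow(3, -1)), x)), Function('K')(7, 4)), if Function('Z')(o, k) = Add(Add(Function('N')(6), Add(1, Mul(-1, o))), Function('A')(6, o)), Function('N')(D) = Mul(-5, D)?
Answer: 1984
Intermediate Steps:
x = Rational(20, 3) (x = Mul(Rational(2, 3), Mul(-5, -2)) = Mul(Rational(2, 3), 10) = Rational(20, 3) ≈ 6.6667)
Function('Z')(o, k) = Add(-26, Mul(-1, o)) (Function('Z')(o, k) = Add(Add(Mul(-5, 6), Add(1, Mul(-1, o))), 3) = Add(Add(-30, Add(1, Mul(-1, o))), 3) = Add(Add(-29, Mul(-1, o)), 3) = Add(-26, Mul(-1, o)))
Add(Mul(-71, Function('Z')(Mul(6, Pow(3, -1)), x)), Function('K')(7, 4)) = Add(Mul(-71, Add(-26, Mul(-1, Mul(6, Pow(3, -1))))), -4) = Add(Mul(-71, Add(-26, Mul(-1, Mul(6, Rational(1, 3))))), -4) = Add(Mul(-71, Add(-26, Mul(-1, 2))), -4) = Add(Mul(-71, Add(-26, -2)), -4) = Add(Mul(-71, -28), -4) = Add(1988, -4) = 1984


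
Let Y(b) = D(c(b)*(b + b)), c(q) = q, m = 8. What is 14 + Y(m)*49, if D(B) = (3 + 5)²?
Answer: 3150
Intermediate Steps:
D(B) = 64 (D(B) = 8² = 64)
Y(b) = 64
14 + Y(m)*49 = 14 + 64*49 = 14 + 3136 = 3150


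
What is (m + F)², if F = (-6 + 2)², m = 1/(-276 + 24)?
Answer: 16248961/63504 ≈ 255.87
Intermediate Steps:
m = -1/252 (m = 1/(-252) = -1/252 ≈ -0.0039683)
F = 16 (F = (-4)² = 16)
(m + F)² = (-1/252 + 16)² = (4031/252)² = 16248961/63504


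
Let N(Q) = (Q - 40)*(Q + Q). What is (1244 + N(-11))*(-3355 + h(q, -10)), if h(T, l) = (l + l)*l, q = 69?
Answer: -7464730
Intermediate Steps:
h(T, l) = 2*l² (h(T, l) = (2*l)*l = 2*l²)
N(Q) = 2*Q*(-40 + Q) (N(Q) = (-40 + Q)*(2*Q) = 2*Q*(-40 + Q))
(1244 + N(-11))*(-3355 + h(q, -10)) = (1244 + 2*(-11)*(-40 - 11))*(-3355 + 2*(-10)²) = (1244 + 2*(-11)*(-51))*(-3355 + 2*100) = (1244 + 1122)*(-3355 + 200) = 2366*(-3155) = -7464730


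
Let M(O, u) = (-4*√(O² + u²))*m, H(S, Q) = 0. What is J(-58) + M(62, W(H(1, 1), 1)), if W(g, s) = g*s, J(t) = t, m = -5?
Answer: 1182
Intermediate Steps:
M(O, u) = 20*√(O² + u²) (M(O, u) = -4*√(O² + u²)*(-5) = 20*√(O² + u²))
J(-58) + M(62, W(H(1, 1), 1)) = -58 + 20*√(62² + (0*1)²) = -58 + 20*√(3844 + 0²) = -58 + 20*√(3844 + 0) = -58 + 20*√3844 = -58 + 20*62 = -58 + 1240 = 1182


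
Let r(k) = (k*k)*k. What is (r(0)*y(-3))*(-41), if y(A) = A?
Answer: 0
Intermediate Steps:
r(k) = k**3 (r(k) = k**2*k = k**3)
(r(0)*y(-3))*(-41) = (0**3*(-3))*(-41) = (0*(-3))*(-41) = 0*(-41) = 0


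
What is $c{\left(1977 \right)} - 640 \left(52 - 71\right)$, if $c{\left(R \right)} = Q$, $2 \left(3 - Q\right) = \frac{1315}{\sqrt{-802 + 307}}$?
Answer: $12163 + \frac{263 i \sqrt{55}}{66} \approx 12163.0 + 29.552 i$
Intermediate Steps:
$Q = 3 + \frac{263 i \sqrt{55}}{66}$ ($Q = 3 - \frac{1315 \frac{1}{\sqrt{-802 + 307}}}{2} = 3 - \frac{1315 \frac{1}{\sqrt{-495}}}{2} = 3 - \frac{1315 \frac{1}{3 i \sqrt{55}}}{2} = 3 - \frac{1315 \left(- \frac{i \sqrt{55}}{165}\right)}{2} = 3 - \frac{\left(- \frac{263}{33}\right) i \sqrt{55}}{2} = 3 + \frac{263 i \sqrt{55}}{66} \approx 3.0 + 29.552 i$)
$c{\left(R \right)} = 3 + \frac{263 i \sqrt{55}}{66}$
$c{\left(1977 \right)} - 640 \left(52 - 71\right) = \left(3 + \frac{263 i \sqrt{55}}{66}\right) - 640 \left(52 - 71\right) = \left(3 + \frac{263 i \sqrt{55}}{66}\right) - -12160 = \left(3 + \frac{263 i \sqrt{55}}{66}\right) + 12160 = 12163 + \frac{263 i \sqrt{55}}{66}$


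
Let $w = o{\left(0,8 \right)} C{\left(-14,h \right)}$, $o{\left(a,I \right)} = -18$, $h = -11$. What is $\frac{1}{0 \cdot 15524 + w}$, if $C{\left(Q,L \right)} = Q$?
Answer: $\frac{1}{252} \approx 0.0039683$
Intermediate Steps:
$w = 252$ ($w = \left(-18\right) \left(-14\right) = 252$)
$\frac{1}{0 \cdot 15524 + w} = \frac{1}{0 \cdot 15524 + 252} = \frac{1}{0 + 252} = \frac{1}{252}$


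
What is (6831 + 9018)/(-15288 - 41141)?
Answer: -15849/56429 ≈ -0.28087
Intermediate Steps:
(6831 + 9018)/(-15288 - 41141) = 15849/(-56429) = 15849*(-1/56429) = -15849/56429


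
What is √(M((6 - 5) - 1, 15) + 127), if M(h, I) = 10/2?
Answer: 2*√33 ≈ 11.489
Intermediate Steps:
M(h, I) = 5 (M(h, I) = 10*(½) = 5)
√(M((6 - 5) - 1, 15) + 127) = √(5 + 127) = √132 = 2*√33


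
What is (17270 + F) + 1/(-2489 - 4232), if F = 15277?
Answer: 218748386/6721 ≈ 32547.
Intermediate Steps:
(17270 + F) + 1/(-2489 - 4232) = (17270 + 15277) + 1/(-2489 - 4232) = 32547 + 1/(-6721) = 32547 - 1/6721 = 218748386/6721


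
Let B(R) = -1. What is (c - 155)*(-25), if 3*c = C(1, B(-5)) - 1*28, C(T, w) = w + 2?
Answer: 4100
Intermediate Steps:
C(T, w) = 2 + w
c = -9 (c = ((2 - 1) - 1*28)/3 = (1 - 28)/3 = (⅓)*(-27) = -9)
(c - 155)*(-25) = (-9 - 155)*(-25) = -164*(-25) = 4100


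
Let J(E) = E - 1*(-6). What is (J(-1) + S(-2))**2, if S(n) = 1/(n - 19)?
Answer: 10816/441 ≈ 24.526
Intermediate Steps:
S(n) = 1/(-19 + n)
J(E) = 6 + E (J(E) = E + 6 = 6 + E)
(J(-1) + S(-2))**2 = ((6 - 1) + 1/(-19 - 2))**2 = (5 + 1/(-21))**2 = (5 - 1/21)**2 = (104/21)**2 = 10816/441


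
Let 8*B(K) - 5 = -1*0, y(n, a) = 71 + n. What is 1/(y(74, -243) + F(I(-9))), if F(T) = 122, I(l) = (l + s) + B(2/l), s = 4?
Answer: 1/267 ≈ 0.0037453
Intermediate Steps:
B(K) = 5/8 (B(K) = 5/8 + (-1*0)/8 = 5/8 + (1/8)*0 = 5/8 + 0 = 5/8)
I(l) = 37/8 + l (I(l) = (l + 4) + 5/8 = (4 + l) + 5/8 = 37/8 + l)
1/(y(74, -243) + F(I(-9))) = 1/((71 + 74) + 122) = 1/(145 + 122) = 1/267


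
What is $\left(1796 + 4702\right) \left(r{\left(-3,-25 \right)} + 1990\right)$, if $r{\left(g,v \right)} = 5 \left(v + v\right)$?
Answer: $11306520$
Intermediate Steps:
$r{\left(g,v \right)} = 10 v$ ($r{\left(g,v \right)} = 5 \cdot 2 v = 10 v$)
$\left(1796 + 4702\right) \left(r{\left(-3,-25 \right)} + 1990\right) = \left(1796 + 4702\right) \left(10 \left(-25\right) + 1990\right) = 6498 \left(-250 + 1990\right) = 6498 \cdot 1740 = 11306520$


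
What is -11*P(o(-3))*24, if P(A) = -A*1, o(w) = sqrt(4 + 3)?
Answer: 264*sqrt(7) ≈ 698.48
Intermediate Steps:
o(w) = sqrt(7)
P(A) = -A
-11*P(o(-3))*24 = -(-11)*sqrt(7)*24 = (11*sqrt(7))*24 = 264*sqrt(7)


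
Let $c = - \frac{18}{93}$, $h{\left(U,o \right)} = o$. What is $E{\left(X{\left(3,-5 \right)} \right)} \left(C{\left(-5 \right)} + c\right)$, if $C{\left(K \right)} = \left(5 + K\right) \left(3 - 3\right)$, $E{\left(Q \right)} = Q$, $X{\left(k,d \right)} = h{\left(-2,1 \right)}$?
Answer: $- \frac{6}{31} \approx -0.19355$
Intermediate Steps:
$X{\left(k,d \right)} = 1$
$c = - \frac{6}{31}$ ($c = \left(-18\right) \frac{1}{93} = - \frac{6}{31} \approx -0.19355$)
$C{\left(K \right)} = 0$ ($C{\left(K \right)} = \left(5 + K\right) 0 = 0$)
$E{\left(X{\left(3,-5 \right)} \right)} \left(C{\left(-5 \right)} + c\right) = 1 \left(0 - \frac{6}{31}\right) = 1 \left(- \frac{6}{31}\right) = - \frac{6}{31}$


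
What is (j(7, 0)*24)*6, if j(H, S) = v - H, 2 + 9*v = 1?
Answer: -1024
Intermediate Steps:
v = -⅑ (v = -2/9 + (⅑)*1 = -2/9 + ⅑ = -⅑ ≈ -0.11111)
j(H, S) = -⅑ - H
(j(7, 0)*24)*6 = ((-⅑ - 1*7)*24)*6 = ((-⅑ - 7)*24)*6 = -64/9*24*6 = -512/3*6 = -1024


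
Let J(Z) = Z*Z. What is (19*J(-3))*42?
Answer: 7182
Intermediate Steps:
J(Z) = Z²
(19*J(-3))*42 = (19*(-3)²)*42 = (19*9)*42 = 171*42 = 7182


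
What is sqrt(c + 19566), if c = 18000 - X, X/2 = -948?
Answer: sqrt(39462) ≈ 198.65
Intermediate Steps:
X = -1896 (X = 2*(-948) = -1896)
c = 19896 (c = 18000 - 1*(-1896) = 18000 + 1896 = 19896)
sqrt(c + 19566) = sqrt(19896 + 19566) = sqrt(39462)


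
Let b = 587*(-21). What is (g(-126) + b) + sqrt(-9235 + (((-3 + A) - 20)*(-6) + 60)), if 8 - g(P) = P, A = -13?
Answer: -12193 + 17*I*sqrt(31) ≈ -12193.0 + 94.652*I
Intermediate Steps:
g(P) = 8 - P
b = -12327
(g(-126) + b) + sqrt(-9235 + (((-3 + A) - 20)*(-6) + 60)) = ((8 - 1*(-126)) - 12327) + sqrt(-9235 + (((-3 - 13) - 20)*(-6) + 60)) = ((8 + 126) - 12327) + sqrt(-9235 + ((-16 - 20)*(-6) + 60)) = (134 - 12327) + sqrt(-9235 + (-36*(-6) + 60)) = -12193 + sqrt(-9235 + (216 + 60)) = -12193 + sqrt(-9235 + 276) = -12193 + sqrt(-8959) = -12193 + 17*I*sqrt(31)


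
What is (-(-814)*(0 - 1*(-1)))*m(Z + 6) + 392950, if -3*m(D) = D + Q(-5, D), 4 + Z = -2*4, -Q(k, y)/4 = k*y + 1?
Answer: 1284670/3 ≈ 4.2822e+5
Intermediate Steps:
Q(k, y) = -4 - 4*k*y (Q(k, y) = -4*(k*y + 1) = -4*(1 + k*y) = -4 - 4*k*y)
Z = -12 (Z = -4 - 2*4 = -4 - 8 = -12)
m(D) = 4/3 - 7*D (m(D) = -(D + (-4 - 4*(-5)*D))/3 = -(D + (-4 + 20*D))/3 = -(-4 + 21*D)/3 = 4/3 - 7*D)
(-(-814)*(0 - 1*(-1)))*m(Z + 6) + 392950 = (-(-814)*(0 - 1*(-1)))*(4/3 - 7*(-12 + 6)) + 392950 = (-(-814)*(0 + 1))*(4/3 - 7*(-6)) + 392950 = (-(-814))*(4/3 + 42) + 392950 = -74*(-11)*(130/3) + 392950 = 814*(130/3) + 392950 = 105820/3 + 392950 = 1284670/3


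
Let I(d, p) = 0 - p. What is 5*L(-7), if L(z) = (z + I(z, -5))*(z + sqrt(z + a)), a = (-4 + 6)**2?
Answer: 70 - 10*I*sqrt(3) ≈ 70.0 - 17.32*I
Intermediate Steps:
I(d, p) = -p
a = 4 (a = 2**2 = 4)
L(z) = (5 + z)*(z + sqrt(4 + z)) (L(z) = (z - 1*(-5))*(z + sqrt(z + 4)) = (z + 5)*(z + sqrt(4 + z)) = (5 + z)*(z + sqrt(4 + z)))
5*L(-7) = 5*((-7)**2 + 5*(-7) + 5*sqrt(4 - 7) - 7*sqrt(4 - 7)) = 5*(49 - 35 + 5*sqrt(-3) - 7*I*sqrt(3)) = 5*(49 - 35 + 5*(I*sqrt(3)) - 7*I*sqrt(3)) = 5*(49 - 35 + 5*I*sqrt(3) - 7*I*sqrt(3)) = 5*(14 - 2*I*sqrt(3)) = 70 - 10*I*sqrt(3)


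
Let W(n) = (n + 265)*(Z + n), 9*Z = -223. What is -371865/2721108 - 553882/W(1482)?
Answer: -566274108311/1598609435660 ≈ -0.35423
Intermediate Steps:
Z = -223/9 (Z = (1/9)*(-223) = -223/9 ≈ -24.778)
W(n) = (265 + n)*(-223/9 + n) (W(n) = (n + 265)*(-223/9 + n) = (265 + n)*(-223/9 + n))
-371865/2721108 - 553882/W(1482) = -371865/2721108 - 553882/(-59095/9 + 1482**2 + (2162/9)*1482) = -371865*1/2721108 - 553882/(-59095/9 + 2196324 + 1068028/3) = -9535/69772 - 553882/22911905/9 = -9535/69772 - 553882*9/22911905 = -9535/69772 - 4984938/22911905 = -566274108311/1598609435660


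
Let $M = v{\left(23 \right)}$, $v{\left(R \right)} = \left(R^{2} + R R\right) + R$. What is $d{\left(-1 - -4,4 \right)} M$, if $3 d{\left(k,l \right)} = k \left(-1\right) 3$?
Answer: $-3243$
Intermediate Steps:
$v{\left(R \right)} = R + 2 R^{2}$ ($v{\left(R \right)} = \left(R^{2} + R^{2}\right) + R = 2 R^{2} + R = R + 2 R^{2}$)
$d{\left(k,l \right)} = - k$ ($d{\left(k,l \right)} = \frac{k \left(-1\right) 3}{3} = \frac{- k 3}{3} = \frac{\left(-3\right) k}{3} = - k$)
$M = 1081$ ($M = 23 \left(1 + 2 \cdot 23\right) = 23 \left(1 + 46\right) = 23 \cdot 47 = 1081$)
$d{\left(-1 - -4,4 \right)} M = - (-1 - -4) 1081 = - (-1 + 4) 1081 = \left(-1\right) 3 \cdot 1081 = \left(-3\right) 1081 = -3243$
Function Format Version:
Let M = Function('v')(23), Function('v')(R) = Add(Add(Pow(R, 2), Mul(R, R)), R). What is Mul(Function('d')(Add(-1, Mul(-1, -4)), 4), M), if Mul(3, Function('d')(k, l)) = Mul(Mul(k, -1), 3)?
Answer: -3243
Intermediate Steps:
Function('v')(R) = Add(R, Mul(2, Pow(R, 2))) (Function('v')(R) = Add(Add(Pow(R, 2), Pow(R, 2)), R) = Add(Mul(2, Pow(R, 2)), R) = Add(R, Mul(2, Pow(R, 2))))
Function('d')(k, l) = Mul(-1, k) (Function('d')(k, l) = Mul(Rational(1, 3), Mul(Mul(k, -1), 3)) = Mul(Rational(1, 3), Mul(Mul(-1, k), 3)) = Mul(Rational(1, 3), Mul(-3, k)) = Mul(-1, k))
M = 1081 (M = Mul(23, Add(1, Mul(2, 23))) = Mul(23, Add(1, 46)) = Mul(23, 47) = 1081)
Mul(Function('d')(Add(-1, Mul(-1, -4)), 4), M) = Mul(Mul(-1, Add(-1, Mul(-1, -4))), 1081) = Mul(Mul(-1, Add(-1, 4)), 1081) = Mul(Mul(-1, 3), 1081) = Mul(-3, 1081) = -3243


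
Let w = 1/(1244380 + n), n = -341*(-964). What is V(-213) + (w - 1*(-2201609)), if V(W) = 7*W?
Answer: 3461014426273/1573104 ≈ 2.2001e+6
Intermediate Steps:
n = 328724
w = 1/1573104 (w = 1/(1244380 + 328724) = 1/1573104 ≈ 6.3569e-7)
V(-213) + (w - 1*(-2201609)) = 7*(-213) + (1/1573104 - 1*(-2201609)) = -1491 + (1/1573104 + 2201609) = -1491 + 3463359924337/1573104 = 3461014426273/1573104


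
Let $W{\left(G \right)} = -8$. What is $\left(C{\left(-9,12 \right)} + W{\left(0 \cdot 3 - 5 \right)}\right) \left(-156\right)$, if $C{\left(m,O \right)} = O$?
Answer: $-624$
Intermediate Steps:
$\left(C{\left(-9,12 \right)} + W{\left(0 \cdot 3 - 5 \right)}\right) \left(-156\right) = \left(12 - 8\right) \left(-156\right) = 4 \left(-156\right) = -624$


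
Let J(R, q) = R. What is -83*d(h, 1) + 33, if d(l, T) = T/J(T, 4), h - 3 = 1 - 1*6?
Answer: -50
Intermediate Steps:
h = -2 (h = 3 + (1 - 1*6) = 3 + (1 - 6) = 3 - 5 = -2)
d(l, T) = 1 (d(l, T) = T/T = 1)
-83*d(h, 1) + 33 = -83*1 + 33 = -83 + 33 = -50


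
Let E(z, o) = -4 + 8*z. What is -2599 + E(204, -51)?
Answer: -971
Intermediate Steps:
-2599 + E(204, -51) = -2599 + (-4 + 8*204) = -2599 + (-4 + 1632) = -2599 + 1628 = -971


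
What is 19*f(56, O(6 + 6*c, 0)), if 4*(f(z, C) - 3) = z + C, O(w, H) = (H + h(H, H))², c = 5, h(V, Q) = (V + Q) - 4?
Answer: 399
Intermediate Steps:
h(V, Q) = -4 + Q + V (h(V, Q) = (Q + V) - 4 = -4 + Q + V)
O(w, H) = (-4 + 3*H)² (O(w, H) = (H + (-4 + H + H))² = (H + (-4 + 2*H))² = (-4 + 3*H)²)
f(z, C) = 3 + C/4 + z/4 (f(z, C) = 3 + (z + C)/4 = 3 + (C + z)/4 = 3 + (C/4 + z/4) = 3 + C/4 + z/4)
19*f(56, O(6 + 6*c, 0)) = 19*(3 + (-4 + 3*0)²/4 + (¼)*56) = 19*(3 + (-4 + 0)²/4 + 14) = 19*(3 + (¼)*(-4)² + 14) = 19*(3 + (¼)*16 + 14) = 19*(3 + 4 + 14) = 19*21 = 399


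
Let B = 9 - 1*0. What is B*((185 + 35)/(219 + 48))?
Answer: 660/89 ≈ 7.4157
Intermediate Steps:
B = 9 (B = 9 + 0 = 9)
B*((185 + 35)/(219 + 48)) = 9*((185 + 35)/(219 + 48)) = 9*(220/267) = 660/89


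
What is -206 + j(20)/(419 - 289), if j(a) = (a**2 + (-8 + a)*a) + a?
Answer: -2612/13 ≈ -200.92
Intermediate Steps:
j(a) = a + a**2 + a*(-8 + a) (j(a) = (a**2 + a*(-8 + a)) + a = a + a**2 + a*(-8 + a))
-206 + j(20)/(419 - 289) = -206 + (20*(-7 + 2*20))/(419 - 289) = -206 + (20*(-7 + 40))/130 = -206 + (20*33)/130 = -206 + (1/130)*660 = -206 + 66/13 = -2612/13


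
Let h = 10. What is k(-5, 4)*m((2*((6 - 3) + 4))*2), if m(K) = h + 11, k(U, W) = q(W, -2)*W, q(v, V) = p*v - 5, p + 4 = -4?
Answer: -3108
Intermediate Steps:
p = -8 (p = -4 - 4 = -8)
q(v, V) = -5 - 8*v (q(v, V) = -8*v - 5 = -5 - 8*v)
k(U, W) = W*(-5 - 8*W) (k(U, W) = (-5 - 8*W)*W = W*(-5 - 8*W))
m(K) = 21 (m(K) = 10 + 11 = 21)
k(-5, 4)*m((2*((6 - 3) + 4))*2) = -1*4*(5 + 8*4)*21 = -1*4*(5 + 32)*21 = -1*4*37*21 = -148*21 = -3108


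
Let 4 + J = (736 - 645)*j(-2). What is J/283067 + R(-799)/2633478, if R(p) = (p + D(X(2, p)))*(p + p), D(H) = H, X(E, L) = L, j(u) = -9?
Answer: 360336835537/372725358513 ≈ 0.96676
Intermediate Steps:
R(p) = 4*p**2 (R(p) = (p + p)*(p + p) = (2*p)*(2*p) = 4*p**2)
J = -823 (J = -4 + (736 - 645)*(-9) = -4 + 91*(-9) = -4 - 819 = -823)
J/283067 + R(-799)/2633478 = -823/283067 + (4*(-799)**2)/2633478 = -823*1/283067 + (4*638401)*(1/2633478) = -823/283067 + 2553604*(1/2633478) = -823/283067 + 1276802/1316739 = 360336835537/372725358513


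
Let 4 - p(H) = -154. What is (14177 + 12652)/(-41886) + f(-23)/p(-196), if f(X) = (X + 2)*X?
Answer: 444221/183833 ≈ 2.4164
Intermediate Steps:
f(X) = X*(2 + X) (f(X) = (2 + X)*X = X*(2 + X))
p(H) = 158 (p(H) = 4 - 1*(-154) = 4 + 154 = 158)
(14177 + 12652)/(-41886) + f(-23)/p(-196) = (14177 + 12652)/(-41886) - 23*(2 - 23)/158 = 26829*(-1/41886) - 23*(-21)*(1/158) = -2981/4654 + 483*(1/158) = -2981/4654 + 483/158 = 444221/183833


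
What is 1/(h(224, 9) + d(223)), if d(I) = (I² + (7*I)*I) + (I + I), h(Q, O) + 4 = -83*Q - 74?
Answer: 1/379608 ≈ 2.6343e-6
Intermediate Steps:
h(Q, O) = -78 - 83*Q (h(Q, O) = -4 + (-83*Q - 74) = -4 + (-74 - 83*Q) = -78 - 83*Q)
d(I) = 2*I + 8*I² (d(I) = (I² + 7*I²) + 2*I = 8*I² + 2*I = 2*I + 8*I²)
1/(h(224, 9) + d(223)) = 1/((-78 - 83*224) + 2*223*(1 + 4*223)) = 1/((-78 - 18592) + 2*223*(1 + 892)) = 1/(-18670 + 2*223*893) = 1/(-18670 + 398278) = 1/379608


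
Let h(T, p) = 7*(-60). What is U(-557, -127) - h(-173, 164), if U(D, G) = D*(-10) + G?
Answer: 5863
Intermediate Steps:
h(T, p) = -420
U(D, G) = G - 10*D (U(D, G) = -10*D + G = G - 10*D)
U(-557, -127) - h(-173, 164) = (-127 - 10*(-557)) - 1*(-420) = (-127 + 5570) + 420 = 5443 + 420 = 5863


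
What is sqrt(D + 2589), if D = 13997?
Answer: sqrt(16586) ≈ 128.79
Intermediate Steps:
sqrt(D + 2589) = sqrt(13997 + 2589) = sqrt(16586)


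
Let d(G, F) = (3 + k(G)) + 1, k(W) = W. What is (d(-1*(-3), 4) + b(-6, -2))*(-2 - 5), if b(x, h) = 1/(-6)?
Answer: -287/6 ≈ -47.833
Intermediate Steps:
b(x, h) = -1/6
d(G, F) = 4 + G (d(G, F) = (3 + G) + 1 = 4 + G)
(d(-1*(-3), 4) + b(-6, -2))*(-2 - 5) = ((4 - 1*(-3)) - 1/6)*(-2 - 5) = ((4 + 3) - 1/6)*(-7) = (7 - 1/6)*(-7) = (41/6)*(-7) = -287/6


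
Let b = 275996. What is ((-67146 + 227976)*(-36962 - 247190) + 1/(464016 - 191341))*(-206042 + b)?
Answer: -871717277068306742046/272675 ≈ -3.1969e+15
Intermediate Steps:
((-67146 + 227976)*(-36962 - 247190) + 1/(464016 - 191341))*(-206042 + b) = ((-67146 + 227976)*(-36962 - 247190) + 1/(464016 - 191341))*(-206042 + 275996) = (160830*(-284152) + 1/272675)*69954 = (-45700166160 + 1/272675)*69954 = -12461292807677999/272675*69954 = -871717277068306742046/272675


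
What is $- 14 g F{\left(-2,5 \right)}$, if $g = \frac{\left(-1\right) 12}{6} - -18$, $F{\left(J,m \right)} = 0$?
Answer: $0$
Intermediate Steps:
$g = 16$ ($g = \left(-12\right) \frac{1}{6} + 18 = -2 + 18 = 16$)
$- 14 g F{\left(-2,5 \right)} = \left(-14\right) 16 \cdot 0 = \left(-224\right) 0 = 0$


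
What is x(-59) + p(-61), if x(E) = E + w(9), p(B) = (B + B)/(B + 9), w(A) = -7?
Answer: -1655/26 ≈ -63.654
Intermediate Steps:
p(B) = 2*B/(9 + B) (p(B) = (2*B)/(9 + B) = 2*B/(9 + B))
x(E) = -7 + E (x(E) = E - 7 = -7 + E)
x(-59) + p(-61) = (-7 - 59) + 2*(-61)/(9 - 61) = -66 + 2*(-61)/(-52) = -66 + 2*(-61)*(-1/52) = -66 + 61/26 = -1655/26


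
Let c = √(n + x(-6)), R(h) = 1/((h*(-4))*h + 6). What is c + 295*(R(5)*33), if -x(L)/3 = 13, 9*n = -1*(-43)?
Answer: -9735/94 + 2*I*√77/3 ≈ -103.56 + 5.85*I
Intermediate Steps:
n = 43/9 (n = (-1*(-43))/9 = (⅑)*43 = 43/9 ≈ 4.7778)
x(L) = -39 (x(L) = -3*13 = -39)
R(h) = 1/(6 - 4*h²) (R(h) = 1/((-4*h)*h + 6) = 1/(-4*h² + 6) = 1/(6 - 4*h²))
c = 2*I*√77/3 (c = √(43/9 - 39) = √(-308/9) = 2*I*√77/3 ≈ 5.85*I)
c + 295*(R(5)*33) = 2*I*√77/3 + 295*(-1/(-6 + 4*5²)*33) = 2*I*√77/3 + 295*(-1/(-6 + 4*25)*33) = 2*I*√77/3 + 295*(-1/(-6 + 100)*33) = 2*I*√77/3 + 295*(-1/94*33) = 2*I*√77/3 + 295*(-33/94) = 2*I*√77/3 - 9735/94 = -9735/94 + 2*I*√77/3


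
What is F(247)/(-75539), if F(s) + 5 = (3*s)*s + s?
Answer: -183269/75539 ≈ -2.4262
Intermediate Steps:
F(s) = -5 + s + 3*s**2 (F(s) = -5 + ((3*s)*s + s) = -5 + (3*s**2 + s) = -5 + (s + 3*s**2) = -5 + s + 3*s**2)
F(247)/(-75539) = (-5 + 247 + 3*247**2)/(-75539) = (-5 + 247 + 3*61009)*(-1/75539) = (-5 + 247 + 183027)*(-1/75539) = 183269*(-1/75539) = -183269/75539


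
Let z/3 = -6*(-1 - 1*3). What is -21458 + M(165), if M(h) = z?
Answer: -21386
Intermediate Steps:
z = 72 (z = 3*(-6*(-1 - 1*3)) = 3*(-6*(-1 - 3)) = 3*(-6*(-4)) = 3*24 = 72)
M(h) = 72
-21458 + M(165) = -21458 + 72 = -21386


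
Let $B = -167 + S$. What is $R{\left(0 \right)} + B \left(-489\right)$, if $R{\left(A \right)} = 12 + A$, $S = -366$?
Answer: $260649$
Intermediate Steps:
$B = -533$ ($B = -167 - 366 = -533$)
$R{\left(0 \right)} + B \left(-489\right) = \left(12 + 0\right) - -260637 = 12 + 260637 = 260649$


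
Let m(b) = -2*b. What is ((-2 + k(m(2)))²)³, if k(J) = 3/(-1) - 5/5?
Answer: 46656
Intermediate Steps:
k(J) = -4 (k(J) = 3*(-1) - 5*⅕ = -3 - 1 = -4)
((-2 + k(m(2)))²)³ = ((-2 - 4)²)³ = ((-6)²)³ = 36³ = 46656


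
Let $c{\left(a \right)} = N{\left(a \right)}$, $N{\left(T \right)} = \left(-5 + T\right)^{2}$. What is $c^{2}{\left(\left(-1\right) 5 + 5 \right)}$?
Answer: $625$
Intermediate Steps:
$c{\left(a \right)} = \left(-5 + a\right)^{2}$
$c^{2}{\left(\left(-1\right) 5 + 5 \right)} = \left(\left(-5 + \left(\left(-1\right) 5 + 5\right)\right)^{2}\right)^{2} = \left(\left(-5 + \left(-5 + 5\right)\right)^{2}\right)^{2} = \left(\left(-5 + 0\right)^{2}\right)^{2} = \left(\left(-5\right)^{2}\right)^{2} = 25^{2} = 625$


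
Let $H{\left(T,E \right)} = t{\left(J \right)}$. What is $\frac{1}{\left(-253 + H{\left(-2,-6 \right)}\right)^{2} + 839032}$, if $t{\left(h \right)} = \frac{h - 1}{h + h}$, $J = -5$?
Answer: $\frac{25}{22568444} \approx 1.1077 \cdot 10^{-6}$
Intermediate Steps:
$t{\left(h \right)} = \frac{-1 + h}{2 h}$
$H{\left(T,E \right)} = \frac{3}{5}$ ($H{\left(T,E \right)} = \frac{-1 - 5}{2 \left(-5\right)} = \frac{1}{2} \left(- \frac{1}{5}\right) \left(-6\right) = \frac{3}{5}$)
$\frac{1}{\left(-253 + H{\left(-2,-6 \right)}\right)^{2} + 839032} = \frac{1}{\left(-253 + \frac{3}{5}\right)^{2} + 839032} = \frac{1}{\left(- \frac{1262}{5}\right)^{2} + 839032} = \frac{1}{\frac{1592644}{25} + 839032} = \frac{1}{\frac{22568444}{25}} = \frac{25}{22568444}$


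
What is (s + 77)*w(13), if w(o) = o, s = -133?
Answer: -728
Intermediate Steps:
(s + 77)*w(13) = (-133 + 77)*13 = -56*13 = -728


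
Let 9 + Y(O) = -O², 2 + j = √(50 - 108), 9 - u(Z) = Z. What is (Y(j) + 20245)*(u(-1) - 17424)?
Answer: -353330060 - 69656*I*√58 ≈ -3.5333e+8 - 5.3048e+5*I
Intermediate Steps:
u(Z) = 9 - Z
j = -2 + I*√58 (j = -2 + √(50 - 108) = -2 + √(-58) = -2 + I*√58 ≈ -2.0 + 7.6158*I)
Y(O) = -9 - O²
(Y(j) + 20245)*(u(-1) - 17424) = ((-9 - (-2 + I*√58)²) + 20245)*((9 - 1*(-1)) - 17424) = (20236 - (-2 + I*√58)²)*((9 + 1) - 17424) = (20236 - (-2 + I*√58)²)*(10 - 17424) = (20236 - (-2 + I*√58)²)*(-17414) = -352389704 + 17414*(-2 + I*√58)²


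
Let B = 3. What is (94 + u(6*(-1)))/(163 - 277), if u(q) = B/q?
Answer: -187/228 ≈ -0.82018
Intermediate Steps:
u(q) = 3/q
(94 + u(6*(-1)))/(163 - 277) = (94 + 3/((6*(-1))))/(163 - 277) = (94 + 3/(-6))/(-114) = (94 + 3*(-1/6))*(-1/114) = (94 - 1/2)*(-1/114) = (187/2)*(-1/114) = -187/228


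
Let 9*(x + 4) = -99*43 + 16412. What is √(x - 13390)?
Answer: I*√108391/3 ≈ 109.74*I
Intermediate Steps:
x = 12119/9 (x = -4 + (-99*43 + 16412)/9 = -4 + (-4257 + 16412)/9 = -4 + (⅑)*12155 = -4 + 12155/9 = 12119/9 ≈ 1346.6)
√(x - 13390) = √(12119/9 - 13390) = √(-108391/9) = I*√108391/3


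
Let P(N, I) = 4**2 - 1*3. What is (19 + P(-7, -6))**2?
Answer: 1024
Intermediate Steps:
P(N, I) = 13 (P(N, I) = 16 - 3 = 13)
(19 + P(-7, -6))**2 = (19 + 13)**2 = 32**2 = 1024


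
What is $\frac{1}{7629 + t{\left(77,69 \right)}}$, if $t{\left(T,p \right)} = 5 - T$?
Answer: $\frac{1}{7557} \approx 0.00013233$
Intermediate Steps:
$\frac{1}{7629 + t{\left(77,69 \right)}} = \frac{1}{7629 + \left(5 - 77\right)} = \frac{1}{7629 - 72} = \frac{1}{7557}$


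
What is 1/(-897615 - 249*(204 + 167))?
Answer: -1/989994 ≈ -1.0101e-6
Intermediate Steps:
1/(-897615 - 249*(204 + 167)) = 1/(-897615 - 249*371) = 1/(-897615 - 92379) = 1/(-989994) = -1/989994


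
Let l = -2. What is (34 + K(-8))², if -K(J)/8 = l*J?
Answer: 8836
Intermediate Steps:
K(J) = 16*J (K(J) = -(-16)*J = 16*J)
(34 + K(-8))² = (34 + 16*(-8))² = (34 - 128)² = (-94)² = 8836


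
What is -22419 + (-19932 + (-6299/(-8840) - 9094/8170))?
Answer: -305873673093/7222280 ≈ -42351.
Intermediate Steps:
-22419 + (-19932 + (-6299/(-8840) - 9094/8170)) = -22419 + (-19932 + (-6299*(-1/8840) - 9094*1/8170)) = -22419 + (-19932 + (6299/8840 - 4547/4085)) = -22419 + (-19932 - 2892813/7222280) = -22419 - 143957377773/7222280 = -305873673093/7222280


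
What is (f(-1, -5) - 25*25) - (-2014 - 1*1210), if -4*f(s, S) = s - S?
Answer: 2598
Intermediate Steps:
f(s, S) = -s/4 + S/4 (f(s, S) = -(s - S)/4 = -s/4 + S/4)
(f(-1, -5) - 25*25) - (-2014 - 1*1210) = ((-¼*(-1) + (¼)*(-5)) - 25*25) - (-2014 - 1*1210) = ((¼ - 5/4) - 625) - (-2014 - 1210) = (-1 - 625) - 1*(-3224) = -626 + 3224 = 2598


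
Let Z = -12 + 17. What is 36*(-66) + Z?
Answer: -2371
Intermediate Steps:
Z = 5
36*(-66) + Z = 36*(-66) + 5 = -2376 + 5 = -2371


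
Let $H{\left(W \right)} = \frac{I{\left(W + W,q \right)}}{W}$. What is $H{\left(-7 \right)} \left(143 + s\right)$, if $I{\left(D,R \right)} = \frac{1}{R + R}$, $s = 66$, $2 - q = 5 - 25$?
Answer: $- \frac{19}{28} \approx -0.67857$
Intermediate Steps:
$q = 22$ ($q = 2 - \left(5 - 25\right) = 2 - -20 = 2 + 20 = 22$)
$I{\left(D,R \right)} = \frac{1}{2 R}$
$H{\left(W \right)} = \frac{1}{44 W}$ ($H{\left(W \right)} = \frac{\frac{1}{2} \cdot \frac{1}{22}}{W} = \frac{1}{44 W}$)
$H{\left(-7 \right)} \left(143 + s\right) = \frac{1}{44 \left(-7\right)} \left(143 + 66\right) = \frac{1}{44} \left(- \frac{1}{7}\right) 209 = \left(- \frac{1}{308}\right) 209 = - \frac{19}{28}$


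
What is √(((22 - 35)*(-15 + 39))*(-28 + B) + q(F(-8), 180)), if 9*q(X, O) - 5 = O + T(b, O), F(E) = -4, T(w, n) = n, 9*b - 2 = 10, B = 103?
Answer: I*√210235/3 ≈ 152.84*I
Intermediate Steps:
b = 4/3 (b = 2/9 + (⅑)*10 = 2/9 + 10/9 = 4/3 ≈ 1.3333)
q(X, O) = 5/9 + 2*O/9 (q(X, O) = 5/9 + (O + O)/9 = 5/9 + (2*O)/9 = 5/9 + 2*O/9)
√(((22 - 35)*(-15 + 39))*(-28 + B) + q(F(-8), 180)) = √(((22 - 35)*(-15 + 39))*(-28 + 103) + (5/9 + (2/9)*180)) = √(-13*24*75 + (5/9 + 40)) = √(-312*75 + 365/9) = √(-23400 + 365/9) = √(-210235/9) = I*√210235/3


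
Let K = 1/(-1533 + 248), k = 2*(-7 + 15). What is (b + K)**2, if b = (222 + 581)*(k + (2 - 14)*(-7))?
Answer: 10647247203879001/1651225 ≈ 6.4481e+9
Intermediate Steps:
k = 16 (k = 2*8 = 16)
K = -1/1285 (K = 1/(-1285) = -1/1285 ≈ -0.00077821)
b = 80300 (b = (222 + 581)*(16 + (2 - 14)*(-7)) = 803*(16 - 12*(-7)) = 803*(16 + 84) = 803*100 = 80300)
(b + K)**2 = (80300 - 1/1285)**2 = (103185499/1285)**2 = 10647247203879001/1651225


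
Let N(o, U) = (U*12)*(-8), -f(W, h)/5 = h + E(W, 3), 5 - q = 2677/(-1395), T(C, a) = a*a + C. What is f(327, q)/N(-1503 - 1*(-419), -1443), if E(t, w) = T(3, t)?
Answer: -9323737/2415582 ≈ -3.8598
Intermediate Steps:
T(C, a) = C + a² (T(C, a) = a² + C = C + a²)
E(t, w) = 3 + t²
q = 9652/1395 (q = 5 - 2677/(-1395) = 5 - 2677*(-1)/1395 = 5 - 1*(-2677/1395) = 5 + 2677/1395 = 9652/1395 ≈ 6.9190)
f(W, h) = -15 - 5*h - 5*W² (f(W, h) = -5*(h + (3 + W²)) = -5*(3 + h + W²) = -15 - 5*h - 5*W²)
N(o, U) = -96*U (N(o, U) = (12*U)*(-8) = -96*U)
f(327, q)/N(-1503 - 1*(-419), -1443) = (-15 - 5*9652/1395 - 5*327²)/((-96*(-1443))) = (-15 - 9652/279 - 5*106929)/138528 = (-15 - 9652/279 - 534645)*(1/138528) = -149179792/279*1/138528 = -9323737/2415582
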